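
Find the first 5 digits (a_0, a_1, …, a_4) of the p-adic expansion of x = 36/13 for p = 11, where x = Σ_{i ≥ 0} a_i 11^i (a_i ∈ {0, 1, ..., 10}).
(a_0, …, a_4) = (7, 3, 9, 0, 5)

v_11(36/13) = 0 (numerator and denominator both coprime to 11), so x ∈ ℤ_11^×. Compute digits iteratively via a_i = x_i mod 11, x_{i+1} = (x_i − a_i)/11, with x_0 = x:
  x_0 = 36/13;  a_0 = 7;  x_1 = (x_0 − 7)/11 = -5/13
  x_1 = -5/13;  a_1 = 3;  x_2 = (x_1 − 3)/11 = -4/13
  x_2 = -4/13;  a_2 = 9;  x_3 = (x_2 − 9)/11 = -11/13
  x_3 = -11/13;  a_3 = 0;  x_4 = (x_3 − 0)/11 = -1/13
  x_4 = -1/13;  a_4 = 5;  x_5 = (x_4 − 5)/11 = -6/13
Digits: (7, 3, 9, 0, 5).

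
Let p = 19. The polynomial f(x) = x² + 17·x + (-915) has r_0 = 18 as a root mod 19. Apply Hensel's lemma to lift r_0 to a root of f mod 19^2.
r_1 = 37 (mod 361)

Hensel: r_{i+1} = r_i − f(r_i)·(f′(r_i))^{-1} mod 19^{i+2}, f′(x) = 2x + 17. Iterate:
  r_0 = 18 (mod 19)
  r_1 = 37 (mod 361)
Final: r = 37 satisfies f(r) ≡ 0 mod 19^2.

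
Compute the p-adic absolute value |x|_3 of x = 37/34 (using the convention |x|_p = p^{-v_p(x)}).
|37/34|_3 = 1

Step 1 — compute v_3(x) by factoring powers of 3 out of the numerator and denominator: v_3(37/34) = 0. Step 2 — apply |x|_p = p^{-v_p(x)} = 3^{0} = 1.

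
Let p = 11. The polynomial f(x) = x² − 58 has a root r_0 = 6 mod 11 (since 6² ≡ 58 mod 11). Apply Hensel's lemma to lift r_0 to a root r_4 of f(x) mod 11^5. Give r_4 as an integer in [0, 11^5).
r_4 = 53873 (mod 161051)

Hensel's recurrence: r_{i+1} = r_i − f(r_i)·(f′(r_i))^{-1} mod 11^{i+2}, with f′(x) = 2x. Iterate:
  r_0 = 6 (mod 11)
  r_1 = 28 (mod 121)
  r_2 = 633 (mod 1331)
  r_3 = 9950 (mod 14641)
  r_4 = 53873 (mod 161051)
Final: r_4 = 53873, and one checks f(r_4) ≡ 0 mod 11^5.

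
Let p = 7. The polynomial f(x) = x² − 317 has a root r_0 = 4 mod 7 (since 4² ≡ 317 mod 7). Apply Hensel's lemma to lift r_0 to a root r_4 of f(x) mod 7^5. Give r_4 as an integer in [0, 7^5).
r_4 = 10497 (mod 16807)

Hensel's recurrence: r_{i+1} = r_i − f(r_i)·(f′(r_i))^{-1} mod 7^{i+2}, with f′(x) = 2x. Iterate:
  r_0 = 4 (mod 7)
  r_1 = 11 (mod 49)
  r_2 = 207 (mod 343)
  r_3 = 893 (mod 2401)
  r_4 = 10497 (mod 16807)
Final: r_4 = 10497, and one checks f(r_4) ≡ 0 mod 7^5.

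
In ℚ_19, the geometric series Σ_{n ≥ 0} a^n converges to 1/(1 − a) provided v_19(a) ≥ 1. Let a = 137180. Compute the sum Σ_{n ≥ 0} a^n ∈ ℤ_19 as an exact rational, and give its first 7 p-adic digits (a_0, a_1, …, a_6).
Σ a^n = 1/(1 − a) = -1/137179;  first 7 digits = (1, 0, 0, 1, 1, 0, 1)

v_19(a) = 3 ≥ 1, so the series converges in ℤ_19 to 1/(1 − a) = 1/(1 − 137180) = -1/137179. Expand this rational in ℤ_19: compute digits iteratively via d_i = x_i mod 19, x_{i+1} = (x_i − d_i)/19. The first 7 digits are (1, 0, 0, 1, 1, 0, 1).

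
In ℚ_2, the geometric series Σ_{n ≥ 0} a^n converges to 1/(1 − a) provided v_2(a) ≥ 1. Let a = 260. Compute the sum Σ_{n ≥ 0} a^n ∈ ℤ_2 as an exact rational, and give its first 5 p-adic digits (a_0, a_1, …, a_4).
Σ a^n = 1/(1 − a) = -1/259;  first 5 digits = (1, 0, 1, 0, 1)

v_2(a) = 2 ≥ 1, so the series converges in ℤ_2 to 1/(1 − a) = 1/(1 − 260) = -1/259. Expand this rational in ℤ_2: compute digits iteratively via d_i = x_i mod 2, x_{i+1} = (x_i − d_i)/2. The first 5 digits are (1, 0, 1, 0, 1).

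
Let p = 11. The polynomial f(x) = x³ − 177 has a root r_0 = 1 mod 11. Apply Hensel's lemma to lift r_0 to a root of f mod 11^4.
r_3 = 9780 (mod 14641)

Hensel: r_{i+1} = r_i − f(r_i)/f′(r_i) mod 11^{i+2}, where f′(x) = 3x². Iterate:
  r_0 = 1 (mod 11)
  r_1 = 100 (mod 121)
  r_2 = 463 (mod 1331)
  r_3 = 9780 (mod 14641)
Final: r = 9780 with f(r) ≡ 0 mod 11^4.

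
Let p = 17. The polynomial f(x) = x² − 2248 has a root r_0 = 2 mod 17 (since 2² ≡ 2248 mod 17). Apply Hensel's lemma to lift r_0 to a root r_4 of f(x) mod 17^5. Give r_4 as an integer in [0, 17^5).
r_4 = 620757 (mod 1419857)

Hensel's recurrence: r_{i+1} = r_i − f(r_i)·(f′(r_i))^{-1} mod 17^{i+2}, with f′(x) = 2x. Iterate:
  r_0 = 2 (mod 17)
  r_1 = 274 (mod 289)
  r_2 = 1719 (mod 4913)
  r_3 = 36110 (mod 83521)
  r_4 = 620757 (mod 1419857)
Final: r_4 = 620757, and one checks f(r_4) ≡ 0 mod 17^5.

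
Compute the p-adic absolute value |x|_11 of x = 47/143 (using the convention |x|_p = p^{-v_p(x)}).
|47/143|_11 = 11

Step 1 — compute v_11(x) by factoring powers of 11 out of the numerator and denominator: v_11(47/143) = -1. Step 2 — apply |x|_p = p^{-v_p(x)} = 11^{1} = 11.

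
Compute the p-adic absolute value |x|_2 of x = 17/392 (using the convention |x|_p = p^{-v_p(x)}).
|17/392|_2 = 8

Step 1 — compute v_2(x) by factoring powers of 2 out of the numerator and denominator: v_2(17/392) = -3. Step 2 — apply |x|_p = p^{-v_p(x)} = 2^{3} = 8.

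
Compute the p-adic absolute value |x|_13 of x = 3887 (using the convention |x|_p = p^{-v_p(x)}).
|3887|_13 = 1/169

Step 1 — compute v_13(x) by factoring powers of 13 out of the numerator and denominator: v_13(3887) = 2. Step 2 — apply |x|_p = p^{-v_p(x)} = 13^{-2} = 1/169.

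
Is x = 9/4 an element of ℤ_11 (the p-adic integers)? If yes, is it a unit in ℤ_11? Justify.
x ∈ ℤ_11^× (unit); v_11(x) = 0

ℤ_11 = {x ∈ ℚ_11 : v_11(x) ≥ 0} and ℤ_11^× = {x ∈ ℤ_11 : v_11(x) = 0}. Here v_11(9/4) = v_11(num) − v_11(den) = 0; compare against these criteria.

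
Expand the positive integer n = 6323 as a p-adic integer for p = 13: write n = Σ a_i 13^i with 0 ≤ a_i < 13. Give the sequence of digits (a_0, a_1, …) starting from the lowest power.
(a_0, a_1, …) = (5, 5, 11, 2)

Repeated division by 13 gives the digits low-to-high: 6323 = 5 + 5·13^1 + 11·13^2 + 2·13^3. Digit sequence: (5, 5, 11, 2).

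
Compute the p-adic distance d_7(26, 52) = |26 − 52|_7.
d_7(26, 52) = 1

Step 1 — x − y = 26 − 52 = -26. Step 2 — v_7(-26) = 0 (factor: -26 = −(7^0 · 26); the sign does not affect v_p). Step 3 — |x − y|_7 = 7^{0} = 1.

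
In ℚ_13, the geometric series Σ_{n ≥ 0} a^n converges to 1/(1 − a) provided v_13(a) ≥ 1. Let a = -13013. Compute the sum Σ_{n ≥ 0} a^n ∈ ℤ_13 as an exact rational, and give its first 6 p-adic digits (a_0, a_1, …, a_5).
Σ a^n = 1/(1 − a) = 1/13014;  first 6 digits = (1, 0, 1, 7, 0, 1)

v_13(a) = 2 ≥ 1, so the series converges in ℤ_13 to 1/(1 − a) = 1/(1 − (-13013)) = 1/13014. Expand this rational in ℤ_13: compute digits iteratively via d_i = x_i mod 13, x_{i+1} = (x_i − d_i)/13. The first 6 digits are (1, 0, 1, 7, 0, 1).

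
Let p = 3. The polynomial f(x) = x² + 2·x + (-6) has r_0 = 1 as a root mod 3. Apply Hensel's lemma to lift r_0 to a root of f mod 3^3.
r_2 = 13 (mod 27)

Hensel: r_{i+1} = r_i − f(r_i)·(f′(r_i))^{-1} mod 3^{i+2}, f′(x) = 2x + 2. Iterate:
  r_0 = 1 (mod 3)
  r_1 = 4 (mod 9)
  r_2 = 13 (mod 27)
Final: r = 13 satisfies f(r) ≡ 0 mod 3^3.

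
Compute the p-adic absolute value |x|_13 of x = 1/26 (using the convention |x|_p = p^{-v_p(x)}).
|1/26|_13 = 13

Step 1 — compute v_13(x) by factoring powers of 13 out of the numerator and denominator: v_13(1/26) = -1. Step 2 — apply |x|_p = p^{-v_p(x)} = 13^{1} = 13.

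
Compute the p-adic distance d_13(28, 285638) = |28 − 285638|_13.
d_13(28, 285638) = 1/28561

Step 1 — x − y = 28 − 285638 = -285610. Step 2 — v_13(-285610) = 4 (factor: -285610 = −(13^4 · 10); the sign does not affect v_p). Step 3 — |x − y|_13 = 13^{-4} = 1/28561.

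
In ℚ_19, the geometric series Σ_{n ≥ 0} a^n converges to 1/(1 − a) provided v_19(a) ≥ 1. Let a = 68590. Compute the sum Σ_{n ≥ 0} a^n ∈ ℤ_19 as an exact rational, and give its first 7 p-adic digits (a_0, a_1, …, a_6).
Σ a^n = 1/(1 − a) = -1/68589;  first 7 digits = (1, 0, 0, 10, 0, 0, 5)

v_19(a) = 3 ≥ 1, so the series converges in ℤ_19 to 1/(1 − a) = 1/(1 − 68590) = -1/68589. Expand this rational in ℤ_19: compute digits iteratively via d_i = x_i mod 19, x_{i+1} = (x_i − d_i)/19. The first 7 digits are (1, 0, 0, 10, 0, 0, 5).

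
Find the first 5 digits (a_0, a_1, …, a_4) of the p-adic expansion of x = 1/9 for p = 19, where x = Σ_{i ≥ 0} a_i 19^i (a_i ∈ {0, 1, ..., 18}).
(a_0, …, a_4) = (17, 16, 16, 16, 16)

v_19(1/9) = 0 (numerator and denominator both coprime to 19), so x ∈ ℤ_19^×. Compute digits iteratively via a_i = x_i mod 19, x_{i+1} = (x_i − a_i)/19, with x_0 = x:
  x_0 = 1/9;  a_0 = 17;  x_1 = (x_0 − 17)/19 = -8/9
  x_1 = -8/9;  a_1 = 16;  x_2 = (x_1 − 16)/19 = -8/9
  x_2 = -8/9;  a_2 = 16;  x_3 = (x_2 − 16)/19 = -8/9
  x_3 = -8/9;  a_3 = 16;  x_4 = (x_3 − 16)/19 = -8/9
  x_4 = -8/9;  a_4 = 16;  x_5 = (x_4 − 16)/19 = -8/9
Digits: (17, 16, 16, 16, 16).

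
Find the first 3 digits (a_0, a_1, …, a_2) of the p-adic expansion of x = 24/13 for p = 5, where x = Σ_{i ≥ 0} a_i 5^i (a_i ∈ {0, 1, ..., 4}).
(a_0, …, a_2) = (3, 4, 3)

v_5(24/13) = 0 (numerator and denominator both coprime to 5), so x ∈ ℤ_5^×. Compute digits iteratively via a_i = x_i mod 5, x_{i+1} = (x_i − a_i)/5, with x_0 = x:
  x_0 = 24/13;  a_0 = 3;  x_1 = (x_0 − 3)/5 = -3/13
  x_1 = -3/13;  a_1 = 4;  x_2 = (x_1 − 4)/5 = -11/13
  x_2 = -11/13;  a_2 = 3;  x_3 = (x_2 − 3)/5 = -10/13
Digits: (3, 4, 3).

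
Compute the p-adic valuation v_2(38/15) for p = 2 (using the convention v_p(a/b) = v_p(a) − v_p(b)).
v_2(38/15) = 1

Factor powers of 2 from the numerator and denominator of the reduced fraction: 38 = 2^1 · 19 and 15 = 2^0 · 15. Apply v_p(a/b) = v_p(a) − v_p(b): v_2(38/15) = 1 − 0 = 1.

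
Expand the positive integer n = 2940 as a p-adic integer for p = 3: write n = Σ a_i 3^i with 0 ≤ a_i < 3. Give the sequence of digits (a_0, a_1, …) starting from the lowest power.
(a_0, a_1, …) = (0, 2, 2, 0, 0, 0, 1, 1)

Repeated division by 3 gives the digits low-to-high: 2940 = 2·3^1 + 2·3^2 + 1·3^6 + 1·3^7. Digit sequence: (0, 2, 2, 0, 0, 0, 1, 1).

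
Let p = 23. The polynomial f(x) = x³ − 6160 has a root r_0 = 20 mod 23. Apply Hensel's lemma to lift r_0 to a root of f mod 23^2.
r_1 = 89 (mod 529)

Hensel: r_{i+1} = r_i − f(r_i)/f′(r_i) mod 23^{i+2}, where f′(x) = 3x². Iterate:
  r_0 = 20 (mod 23)
  r_1 = 89 (mod 529)
Final: r = 89 with f(r) ≡ 0 mod 23^2.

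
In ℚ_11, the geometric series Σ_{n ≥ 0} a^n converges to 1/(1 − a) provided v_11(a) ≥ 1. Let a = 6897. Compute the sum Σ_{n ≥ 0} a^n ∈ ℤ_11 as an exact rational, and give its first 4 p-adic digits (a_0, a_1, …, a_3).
Σ a^n = 1/(1 − a) = -1/6896;  first 4 digits = (1, 0, 2, 5)

v_11(a) = 2 ≥ 1, so the series converges in ℤ_11 to 1/(1 − a) = 1/(1 − 6897) = -1/6896. Expand this rational in ℤ_11: compute digits iteratively via d_i = x_i mod 11, x_{i+1} = (x_i − d_i)/11. The first 4 digits are (1, 0, 2, 5).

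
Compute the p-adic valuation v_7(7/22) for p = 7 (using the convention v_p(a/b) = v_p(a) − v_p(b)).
v_7(7/22) = 1

Factor powers of 7 from the numerator and denominator of the reduced fraction: 7 = 7^1 · 1 and 22 = 7^0 · 22. Apply v_p(a/b) = v_p(a) − v_p(b): v_7(7/22) = 1 − 0 = 1.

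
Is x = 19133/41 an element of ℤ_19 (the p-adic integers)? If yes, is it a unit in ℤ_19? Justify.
x ∈ ℤ_19 but not a unit; v_19(x) = 2 > 0

ℤ_19 = {x ∈ ℚ_19 : v_19(x) ≥ 0} and ℤ_19^× = {x ∈ ℤ_19 : v_19(x) = 0}. Here v_19(19133/41) = v_19(num) − v_19(den) = 2; compare against these criteria.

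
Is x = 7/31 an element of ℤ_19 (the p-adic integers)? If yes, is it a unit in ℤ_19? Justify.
x ∈ ℤ_19^× (unit); v_19(x) = 0

ℤ_19 = {x ∈ ℚ_19 : v_19(x) ≥ 0} and ℤ_19^× = {x ∈ ℤ_19 : v_19(x) = 0}. Here v_19(7/31) = v_19(num) − v_19(den) = 0; compare against these criteria.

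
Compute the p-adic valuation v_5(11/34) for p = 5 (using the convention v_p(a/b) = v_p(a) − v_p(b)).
v_5(11/34) = 0

Factor powers of 5 from the numerator and denominator of the reduced fraction: 11 = 5^0 · 11 and 34 = 5^0 · 34. Apply v_p(a/b) = v_p(a) − v_p(b): v_5(11/34) = 0 − 0 = 0.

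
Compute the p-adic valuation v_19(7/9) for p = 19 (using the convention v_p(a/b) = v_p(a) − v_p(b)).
v_19(7/9) = 0

Factor powers of 19 from the numerator and denominator of the reduced fraction: 7 = 19^0 · 7 and 9 = 19^0 · 9. Apply v_p(a/b) = v_p(a) − v_p(b): v_19(7/9) = 0 − 0 = 0.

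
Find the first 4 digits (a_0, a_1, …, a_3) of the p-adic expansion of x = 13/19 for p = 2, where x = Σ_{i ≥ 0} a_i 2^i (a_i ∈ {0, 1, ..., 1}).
(a_0, …, a_3) = (1, 1, 1, 1)

v_2(13/19) = 0 (numerator and denominator both coprime to 2), so x ∈ ℤ_2^×. Compute digits iteratively via a_i = x_i mod 2, x_{i+1} = (x_i − a_i)/2, with x_0 = x:
  x_0 = 13/19;  a_0 = 1;  x_1 = (x_0 − 1)/2 = -3/19
  x_1 = -3/19;  a_1 = 1;  x_2 = (x_1 − 1)/2 = -11/19
  x_2 = -11/19;  a_2 = 1;  x_3 = (x_2 − 1)/2 = -15/19
  x_3 = -15/19;  a_3 = 1;  x_4 = (x_3 − 1)/2 = -17/19
Digits: (1, 1, 1, 1).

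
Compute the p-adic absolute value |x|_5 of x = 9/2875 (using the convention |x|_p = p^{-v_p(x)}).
|9/2875|_5 = 125

Step 1 — compute v_5(x) by factoring powers of 5 out of the numerator and denominator: v_5(9/2875) = -3. Step 2 — apply |x|_p = p^{-v_p(x)} = 5^{3} = 125.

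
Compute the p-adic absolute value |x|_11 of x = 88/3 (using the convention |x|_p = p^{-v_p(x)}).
|88/3|_11 = 1/11

Step 1 — compute v_11(x) by factoring powers of 11 out of the numerator and denominator: v_11(88/3) = 1. Step 2 — apply |x|_p = p^{-v_p(x)} = 11^{-1} = 1/11.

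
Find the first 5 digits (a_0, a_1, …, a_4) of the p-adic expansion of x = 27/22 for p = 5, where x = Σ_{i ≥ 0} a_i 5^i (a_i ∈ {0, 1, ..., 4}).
(a_0, …, a_4) = (1, 3, 1, 4, 3)

v_5(27/22) = 0 (numerator and denominator both coprime to 5), so x ∈ ℤ_5^×. Compute digits iteratively via a_i = x_i mod 5, x_{i+1} = (x_i − a_i)/5, with x_0 = x:
  x_0 = 27/22;  a_0 = 1;  x_1 = (x_0 − 1)/5 = 1/22
  x_1 = 1/22;  a_1 = 3;  x_2 = (x_1 − 3)/5 = -13/22
  x_2 = -13/22;  a_2 = 1;  x_3 = (x_2 − 1)/5 = -7/22
  x_3 = -7/22;  a_3 = 4;  x_4 = (x_3 − 4)/5 = -19/22
  x_4 = -19/22;  a_4 = 3;  x_5 = (x_4 − 3)/5 = -17/22
Digits: (1, 3, 1, 4, 3).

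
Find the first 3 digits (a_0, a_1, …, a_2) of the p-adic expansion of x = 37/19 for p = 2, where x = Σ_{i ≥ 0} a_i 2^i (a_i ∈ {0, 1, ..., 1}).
(a_0, …, a_2) = (1, 1, 1)

v_2(37/19) = 0 (numerator and denominator both coprime to 2), so x ∈ ℤ_2^×. Compute digits iteratively via a_i = x_i mod 2, x_{i+1} = (x_i − a_i)/2, with x_0 = x:
  x_0 = 37/19;  a_0 = 1;  x_1 = (x_0 − 1)/2 = 9/19
  x_1 = 9/19;  a_1 = 1;  x_2 = (x_1 − 1)/2 = -5/19
  x_2 = -5/19;  a_2 = 1;  x_3 = (x_2 − 1)/2 = -12/19
Digits: (1, 1, 1).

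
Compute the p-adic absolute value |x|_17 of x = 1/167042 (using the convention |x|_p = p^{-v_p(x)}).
|1/167042|_17 = 83521

Step 1 — compute v_17(x) by factoring powers of 17 out of the numerator and denominator: v_17(1/167042) = -4. Step 2 — apply |x|_p = p^{-v_p(x)} = 17^{4} = 83521.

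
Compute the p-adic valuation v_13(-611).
v_13(-611) = 1

v_13(n) is the largest exponent k such that 13^k divides n. Factor out: -611 = -13^1 · 47. (Sign doesn't affect v_p.) So v_13(-611) = 1.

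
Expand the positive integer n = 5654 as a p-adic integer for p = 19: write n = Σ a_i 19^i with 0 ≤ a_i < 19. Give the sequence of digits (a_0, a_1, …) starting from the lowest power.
(a_0, a_1, …) = (11, 12, 15)

Repeated division by 19 gives the digits low-to-high: 5654 = 11 + 12·19^1 + 15·19^2. Digit sequence: (11, 12, 15).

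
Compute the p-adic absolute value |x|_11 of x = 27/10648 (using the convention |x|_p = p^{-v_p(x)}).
|27/10648|_11 = 1331

Step 1 — compute v_11(x) by factoring powers of 11 out of the numerator and denominator: v_11(27/10648) = -3. Step 2 — apply |x|_p = p^{-v_p(x)} = 11^{3} = 1331.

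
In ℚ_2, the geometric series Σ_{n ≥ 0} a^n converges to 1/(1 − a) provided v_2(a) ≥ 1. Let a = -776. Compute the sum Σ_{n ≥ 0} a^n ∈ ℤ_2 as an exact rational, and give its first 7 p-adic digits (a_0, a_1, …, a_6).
Σ a^n = 1/(1 − a) = 1/777;  first 7 digits = (1, 0, 0, 1, 1, 1, 0)

v_2(a) = 3 ≥ 1, so the series converges in ℤ_2 to 1/(1 − a) = 1/(1 − (-776)) = 1/777. Expand this rational in ℤ_2: compute digits iteratively via d_i = x_i mod 2, x_{i+1} = (x_i − d_i)/2. The first 7 digits are (1, 0, 0, 1, 1, 1, 0).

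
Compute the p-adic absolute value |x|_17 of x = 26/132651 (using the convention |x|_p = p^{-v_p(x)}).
|26/132651|_17 = 4913

Step 1 — compute v_17(x) by factoring powers of 17 out of the numerator and denominator: v_17(26/132651) = -3. Step 2 — apply |x|_p = p^{-v_p(x)} = 17^{3} = 4913.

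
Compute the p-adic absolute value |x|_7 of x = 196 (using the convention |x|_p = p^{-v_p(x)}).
|196|_7 = 1/49

Step 1 — compute v_7(x) by factoring powers of 7 out of the numerator and denominator: v_7(196) = 2. Step 2 — apply |x|_p = p^{-v_p(x)} = 7^{-2} = 1/49.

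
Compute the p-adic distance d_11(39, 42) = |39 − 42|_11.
d_11(39, 42) = 1

Step 1 — x − y = 39 − 42 = -3. Step 2 — v_11(-3) = 0 (factor: -3 = −(11^0 · 3); the sign does not affect v_p). Step 3 — |x − y|_11 = 11^{0} = 1.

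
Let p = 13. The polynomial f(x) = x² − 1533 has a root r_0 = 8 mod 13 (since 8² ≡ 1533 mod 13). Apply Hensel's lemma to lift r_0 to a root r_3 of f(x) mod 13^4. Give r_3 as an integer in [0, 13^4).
r_3 = 22524 (mod 28561)

Hensel's recurrence: r_{i+1} = r_i − f(r_i)·(f′(r_i))^{-1} mod 13^{i+2}, with f′(x) = 2x. Iterate:
  r_0 = 8 (mod 13)
  r_1 = 47 (mod 169)
  r_2 = 554 (mod 2197)
  r_3 = 22524 (mod 28561)
Final: r_3 = 22524, and one checks f(r_3) ≡ 0 mod 13^4.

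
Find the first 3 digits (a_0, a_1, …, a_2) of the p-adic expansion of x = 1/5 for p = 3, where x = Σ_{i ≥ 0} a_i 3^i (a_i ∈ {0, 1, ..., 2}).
(a_0, …, a_2) = (2, 0, 1)

v_3(1/5) = 0 (numerator and denominator both coprime to 3), so x ∈ ℤ_3^×. Compute digits iteratively via a_i = x_i mod 3, x_{i+1} = (x_i − a_i)/3, with x_0 = x:
  x_0 = 1/5;  a_0 = 2;  x_1 = (x_0 − 2)/3 = -3/5
  x_1 = -3/5;  a_1 = 0;  x_2 = (x_1 − 0)/3 = -1/5
  x_2 = -1/5;  a_2 = 1;  x_3 = (x_2 − 1)/3 = -2/5
Digits: (2, 0, 1).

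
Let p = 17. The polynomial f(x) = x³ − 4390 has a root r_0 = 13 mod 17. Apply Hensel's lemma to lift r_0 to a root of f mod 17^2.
r_1 = 149 (mod 289)

Hensel: r_{i+1} = r_i − f(r_i)/f′(r_i) mod 17^{i+2}, where f′(x) = 3x². Iterate:
  r_0 = 13 (mod 17)
  r_1 = 149 (mod 289)
Final: r = 149 with f(r) ≡ 0 mod 17^2.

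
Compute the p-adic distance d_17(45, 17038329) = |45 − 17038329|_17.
d_17(45, 17038329) = 1/1419857

Step 1 — x − y = 45 − 17038329 = -17038284. Step 2 — v_17(-17038284) = 5 (factor: -17038284 = −(17^5 · 12); the sign does not affect v_p). Step 3 — |x − y|_17 = 17^{-5} = 1/1419857.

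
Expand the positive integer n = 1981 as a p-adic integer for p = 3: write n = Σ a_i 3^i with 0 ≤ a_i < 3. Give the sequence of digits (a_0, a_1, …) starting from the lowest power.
(a_0, a_1, …) = (1, 0, 1, 1, 0, 2, 2)

Repeated division by 3 gives the digits low-to-high: 1981 = 1 + 1·3^2 + 1·3^3 + 2·3^5 + 2·3^6. Digit sequence: (1, 0, 1, 1, 0, 2, 2).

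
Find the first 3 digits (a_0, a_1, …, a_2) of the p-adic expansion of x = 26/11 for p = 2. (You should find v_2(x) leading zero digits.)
(a_0, …, a_2) = (0, 1, 1)

v_2(26/11) = 1, so a_0 = ... = a_0 = 0. Factor out: x = 2^1 · u with u = 13/11 a unit in ℤ_2. Expand u iteratively via a_{v+i} = u_i mod 2, u_{i+1} = (u_i − a_{v+i})/2:
  u_0 = 13/11;  a_1 = 1;  u_1 = (u_0 − 1)/2 = 1/11
  u_1 = 1/11;  a_2 = 1;  u_2 = (u_1 − 1)/2 = -5/11
Digits: (0, 1, 1).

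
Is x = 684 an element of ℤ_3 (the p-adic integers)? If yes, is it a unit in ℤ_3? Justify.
x ∈ ℤ_3 but not a unit; v_3(x) = 2 > 0

ℤ_3 = {x ∈ ℚ_3 : v_3(x) ≥ 0} and ℤ_3^× = {x ∈ ℤ_3 : v_3(x) = 0}. Here v_3(684) = v_3(num) − v_3(den) = 2; compare against these criteria.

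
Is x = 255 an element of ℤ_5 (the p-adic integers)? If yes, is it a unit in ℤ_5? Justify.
x ∈ ℤ_5 but not a unit; v_5(x) = 1 > 0

ℤ_5 = {x ∈ ℚ_5 : v_5(x) ≥ 0} and ℤ_5^× = {x ∈ ℤ_5 : v_5(x) = 0}. Here v_5(255) = v_5(num) − v_5(den) = 1; compare against these criteria.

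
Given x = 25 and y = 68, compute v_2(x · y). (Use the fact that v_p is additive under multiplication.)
v_2(1700) = 2

v_p(x) = 0 (factor: 25 = 2^0 · 25); v_p(y) = 2 (factor: 68 = 2^2 · 17). Additivity: v_p(xy) = v_p(x) + v_p(y) = 0 + 2 = 2. (Direct check: xy = 1700 = 2^2 · (425).)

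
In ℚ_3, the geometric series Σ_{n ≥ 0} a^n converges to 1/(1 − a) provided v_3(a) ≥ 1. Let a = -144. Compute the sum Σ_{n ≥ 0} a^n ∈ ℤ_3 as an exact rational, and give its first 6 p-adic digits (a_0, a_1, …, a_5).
Σ a^n = 1/(1 − a) = 1/145;  first 6 digits = (1, 0, 2, 0, 2, 0)

v_3(a) = 2 ≥ 1, so the series converges in ℤ_3 to 1/(1 − a) = 1/(1 − (-144)) = 1/145. Expand this rational in ℤ_3: compute digits iteratively via d_i = x_i mod 3, x_{i+1} = (x_i − d_i)/3. The first 6 digits are (1, 0, 2, 0, 2, 0).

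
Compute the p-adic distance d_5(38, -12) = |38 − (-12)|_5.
d_5(38, -12) = 1/25

Step 1 — x − y = 38 − (-12) = 50. Step 2 — v_5(50) = 2 (factor: 50 = (5^2 · 2); the sign does not affect v_p). Step 3 — |x − y|_5 = 5^{-2} = 1/25.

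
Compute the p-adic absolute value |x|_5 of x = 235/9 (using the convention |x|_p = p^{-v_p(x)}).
|235/9|_5 = 1/5

Step 1 — compute v_5(x) by factoring powers of 5 out of the numerator and denominator: v_5(235/9) = 1. Step 2 — apply |x|_p = p^{-v_p(x)} = 5^{-1} = 1/5.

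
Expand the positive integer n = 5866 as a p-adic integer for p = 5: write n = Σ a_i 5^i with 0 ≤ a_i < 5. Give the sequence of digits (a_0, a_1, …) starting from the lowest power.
(a_0, a_1, …) = (1, 3, 4, 1, 4, 1)

Repeated division by 5 gives the digits low-to-high: 5866 = 1 + 3·5^1 + 4·5^2 + 1·5^3 + 4·5^4 + 1·5^5. Digit sequence: (1, 3, 4, 1, 4, 1).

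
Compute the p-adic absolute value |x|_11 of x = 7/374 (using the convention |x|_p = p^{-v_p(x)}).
|7/374|_11 = 11

Step 1 — compute v_11(x) by factoring powers of 11 out of the numerator and denominator: v_11(7/374) = -1. Step 2 — apply |x|_p = p^{-v_p(x)} = 11^{1} = 11.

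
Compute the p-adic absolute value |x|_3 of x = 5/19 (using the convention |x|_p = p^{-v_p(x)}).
|5/19|_3 = 1

Step 1 — compute v_3(x) by factoring powers of 3 out of the numerator and denominator: v_3(5/19) = 0. Step 2 — apply |x|_p = p^{-v_p(x)} = 3^{0} = 1.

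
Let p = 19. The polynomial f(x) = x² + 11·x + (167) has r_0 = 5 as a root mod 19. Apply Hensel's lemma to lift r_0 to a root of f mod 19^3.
r_2 = 1145 (mod 6859)

Hensel: r_{i+1} = r_i − f(r_i)·(f′(r_i))^{-1} mod 19^{i+2}, f′(x) = 2x + 11. Iterate:
  r_0 = 5 (mod 19)
  r_1 = 62 (mod 361)
  r_2 = 1145 (mod 6859)
Final: r = 1145 satisfies f(r) ≡ 0 mod 19^3.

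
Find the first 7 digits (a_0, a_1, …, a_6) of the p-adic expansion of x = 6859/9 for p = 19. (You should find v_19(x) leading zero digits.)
(a_0, …, a_6) = (0, 0, 0, 17, 16, 16, 16)

v_19(6859/9) = 3, so a_0 = ... = a_2 = 0. Factor out: x = 19^3 · u with u = 1/9 a unit in ℤ_19. Expand u iteratively via a_{v+i} = u_i mod 19, u_{i+1} = (u_i − a_{v+i})/19:
  u_0 = 1/9;  a_3 = 17;  u_1 = (u_0 − 17)/19 = -8/9
  u_1 = -8/9;  a_4 = 16;  u_2 = (u_1 − 16)/19 = -8/9
  u_2 = -8/9;  a_5 = 16;  u_3 = (u_2 − 16)/19 = -8/9
  u_3 = -8/9;  a_6 = 16;  u_4 = (u_3 − 16)/19 = -8/9
Digits: (0, 0, 0, 17, 16, 16, 16).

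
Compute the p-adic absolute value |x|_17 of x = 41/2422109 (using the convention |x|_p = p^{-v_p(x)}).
|41/2422109|_17 = 83521

Step 1 — compute v_17(x) by factoring powers of 17 out of the numerator and denominator: v_17(41/2422109) = -4. Step 2 — apply |x|_p = p^{-v_p(x)} = 17^{4} = 83521.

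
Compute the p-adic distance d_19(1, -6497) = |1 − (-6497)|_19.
d_19(1, -6497) = 1/361

Step 1 — x − y = 1 − (-6497) = 6498. Step 2 — v_19(6498) = 2 (factor: 6498 = (19^2 · 18); the sign does not affect v_p). Step 3 — |x − y|_19 = 19^{-2} = 1/361.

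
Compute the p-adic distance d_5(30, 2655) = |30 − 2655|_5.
d_5(30, 2655) = 1/125

Step 1 — x − y = 30 − 2655 = -2625. Step 2 — v_5(-2625) = 3 (factor: -2625 = −(5^3 · 21); the sign does not affect v_p). Step 3 — |x − y|_5 = 5^{-3} = 1/125.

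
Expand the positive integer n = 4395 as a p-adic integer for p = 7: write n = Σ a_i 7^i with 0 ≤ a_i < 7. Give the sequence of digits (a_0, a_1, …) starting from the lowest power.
(a_0, a_1, …) = (6, 4, 5, 5, 1)

Repeated division by 7 gives the digits low-to-high: 4395 = 6 + 4·7^1 + 5·7^2 + 5·7^3 + 1·7^4. Digit sequence: (6, 4, 5, 5, 1).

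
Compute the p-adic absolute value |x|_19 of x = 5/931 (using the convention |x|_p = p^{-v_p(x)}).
|5/931|_19 = 19

Step 1 — compute v_19(x) by factoring powers of 19 out of the numerator and denominator: v_19(5/931) = -1. Step 2 — apply |x|_p = p^{-v_p(x)} = 19^{1} = 19.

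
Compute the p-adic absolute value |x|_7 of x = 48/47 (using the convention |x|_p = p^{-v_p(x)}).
|48/47|_7 = 1

Step 1 — compute v_7(x) by factoring powers of 7 out of the numerator and denominator: v_7(48/47) = 0. Step 2 — apply |x|_p = p^{-v_p(x)} = 7^{0} = 1.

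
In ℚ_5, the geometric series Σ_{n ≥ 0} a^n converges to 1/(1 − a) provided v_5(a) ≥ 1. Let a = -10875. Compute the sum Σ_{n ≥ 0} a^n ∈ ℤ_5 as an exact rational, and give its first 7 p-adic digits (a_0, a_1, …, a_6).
Σ a^n = 1/(1 − a) = 1/10876;  first 7 digits = (1, 0, 0, 3, 2, 1, 3)

v_5(a) = 3 ≥ 1, so the series converges in ℤ_5 to 1/(1 − a) = 1/(1 − (-10875)) = 1/10876. Expand this rational in ℤ_5: compute digits iteratively via d_i = x_i mod 5, x_{i+1} = (x_i − d_i)/5. The first 7 digits are (1, 0, 0, 3, 2, 1, 3).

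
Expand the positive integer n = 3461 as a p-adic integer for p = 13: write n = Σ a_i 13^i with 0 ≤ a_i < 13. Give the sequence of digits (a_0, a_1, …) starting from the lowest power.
(a_0, a_1, …) = (3, 6, 7, 1)

Repeated division by 13 gives the digits low-to-high: 3461 = 3 + 6·13^1 + 7·13^2 + 1·13^3. Digit sequence: (3, 6, 7, 1).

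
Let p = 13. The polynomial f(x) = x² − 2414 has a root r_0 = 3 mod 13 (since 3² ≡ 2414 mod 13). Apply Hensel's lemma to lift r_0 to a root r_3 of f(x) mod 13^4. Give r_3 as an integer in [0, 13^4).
r_3 = 28317 (mod 28561)

Hensel's recurrence: r_{i+1} = r_i − f(r_i)·(f′(r_i))^{-1} mod 13^{i+2}, with f′(x) = 2x. Iterate:
  r_0 = 3 (mod 13)
  r_1 = 94 (mod 169)
  r_2 = 1953 (mod 2197)
  r_3 = 28317 (mod 28561)
Final: r_3 = 28317, and one checks f(r_3) ≡ 0 mod 13^4.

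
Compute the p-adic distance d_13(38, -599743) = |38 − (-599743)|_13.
d_13(38, -599743) = 1/28561

Step 1 — x − y = 38 − (-599743) = 599781. Step 2 — v_13(599781) = 4 (factor: 599781 = (13^4 · 21); the sign does not affect v_p). Step 3 — |x − y|_13 = 13^{-4} = 1/28561.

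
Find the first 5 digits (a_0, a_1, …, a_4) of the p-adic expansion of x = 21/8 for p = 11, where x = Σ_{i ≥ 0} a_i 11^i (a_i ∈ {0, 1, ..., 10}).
(a_0, …, a_4) = (4, 4, 1, 4, 1)

v_11(21/8) = 0 (numerator and denominator both coprime to 11), so x ∈ ℤ_11^×. Compute digits iteratively via a_i = x_i mod 11, x_{i+1} = (x_i − a_i)/11, with x_0 = x:
  x_0 = 21/8;  a_0 = 4;  x_1 = (x_0 − 4)/11 = -1/8
  x_1 = -1/8;  a_1 = 4;  x_2 = (x_1 − 4)/11 = -3/8
  x_2 = -3/8;  a_2 = 1;  x_3 = (x_2 − 1)/11 = -1/8
  x_3 = -1/8;  a_3 = 4;  x_4 = (x_3 − 4)/11 = -3/8
  x_4 = -3/8;  a_4 = 1;  x_5 = (x_4 − 1)/11 = -1/8
Digits: (4, 4, 1, 4, 1).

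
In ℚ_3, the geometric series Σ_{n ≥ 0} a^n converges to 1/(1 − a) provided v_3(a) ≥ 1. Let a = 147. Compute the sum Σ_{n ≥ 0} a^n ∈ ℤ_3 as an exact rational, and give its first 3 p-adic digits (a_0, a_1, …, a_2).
Σ a^n = 1/(1 − a) = -1/146;  first 3 digits = (1, 1, 2)

v_3(a) = 1 ≥ 1, so the series converges in ℤ_3 to 1/(1 − a) = 1/(1 − 147) = -1/146. Expand this rational in ℤ_3: compute digits iteratively via d_i = x_i mod 3, x_{i+1} = (x_i − d_i)/3. The first 3 digits are (1, 1, 2).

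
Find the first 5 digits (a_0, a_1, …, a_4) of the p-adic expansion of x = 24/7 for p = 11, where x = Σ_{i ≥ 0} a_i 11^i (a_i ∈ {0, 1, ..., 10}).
(a_0, …, a_4) = (5, 3, 6, 1, 3)

v_11(24/7) = 0 (numerator and denominator both coprime to 11), so x ∈ ℤ_11^×. Compute digits iteratively via a_i = x_i mod 11, x_{i+1} = (x_i − a_i)/11, with x_0 = x:
  x_0 = 24/7;  a_0 = 5;  x_1 = (x_0 − 5)/11 = -1/7
  x_1 = -1/7;  a_1 = 3;  x_2 = (x_1 − 3)/11 = -2/7
  x_2 = -2/7;  a_2 = 6;  x_3 = (x_2 − 6)/11 = -4/7
  x_3 = -4/7;  a_3 = 1;  x_4 = (x_3 − 1)/11 = -1/7
  x_4 = -1/7;  a_4 = 3;  x_5 = (x_4 − 3)/11 = -2/7
Digits: (5, 3, 6, 1, 3).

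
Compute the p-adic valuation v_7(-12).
v_7(-12) = 0

v_7(n) is the largest exponent k such that 7^k divides n. Factor out: -12 = -7^0 · 12. (Sign doesn't affect v_p.) So v_7(-12) = 0.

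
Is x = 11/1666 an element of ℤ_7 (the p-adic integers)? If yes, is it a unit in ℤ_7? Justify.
x ∉ ℤ_7 (v_7(x) = -2 < 0)

ℤ_7 = {x ∈ ℚ_7 : v_7(x) ≥ 0} and ℤ_7^× = {x ∈ ℤ_7 : v_7(x) = 0}. Here v_7(11/1666) = v_7(num) − v_7(den) = -2; compare against these criteria.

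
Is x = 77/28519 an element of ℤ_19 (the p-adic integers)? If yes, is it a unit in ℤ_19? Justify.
x ∉ ℤ_19 (v_19(x) = -2 < 0)

ℤ_19 = {x ∈ ℚ_19 : v_19(x) ≥ 0} and ℤ_19^× = {x ∈ ℤ_19 : v_19(x) = 0}. Here v_19(77/28519) = v_19(num) − v_19(den) = -2; compare against these criteria.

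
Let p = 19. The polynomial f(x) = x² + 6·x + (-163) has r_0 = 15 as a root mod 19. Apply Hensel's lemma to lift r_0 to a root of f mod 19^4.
r_3 = 25000 (mod 130321)

Hensel: r_{i+1} = r_i − f(r_i)·(f′(r_i))^{-1} mod 19^{i+2}, f′(x) = 2x + 6. Iterate:
  r_0 = 15 (mod 19)
  r_1 = 91 (mod 361)
  r_2 = 4423 (mod 6859)
  r_3 = 25000 (mod 130321)
Final: r = 25000 satisfies f(r) ≡ 0 mod 19^4.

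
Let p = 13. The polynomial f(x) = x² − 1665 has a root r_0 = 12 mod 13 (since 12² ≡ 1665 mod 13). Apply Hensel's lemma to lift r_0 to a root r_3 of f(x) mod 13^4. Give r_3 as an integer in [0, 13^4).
r_3 = 17926 (mod 28561)

Hensel's recurrence: r_{i+1} = r_i − f(r_i)·(f′(r_i))^{-1} mod 13^{i+2}, with f′(x) = 2x. Iterate:
  r_0 = 12 (mod 13)
  r_1 = 12 (mod 169)
  r_2 = 350 (mod 2197)
  r_3 = 17926 (mod 28561)
Final: r_3 = 17926, and one checks f(r_3) ≡ 0 mod 13^4.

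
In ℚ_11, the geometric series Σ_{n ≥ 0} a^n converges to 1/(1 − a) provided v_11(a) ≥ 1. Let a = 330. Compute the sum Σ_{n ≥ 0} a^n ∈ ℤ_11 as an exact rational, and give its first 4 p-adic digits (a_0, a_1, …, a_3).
Σ a^n = 1/(1 − a) = -1/329;  first 4 digits = (1, 8, 0, 0)

v_11(a) = 1 ≥ 1, so the series converges in ℤ_11 to 1/(1 − a) = 1/(1 − 330) = -1/329. Expand this rational in ℤ_11: compute digits iteratively via d_i = x_i mod 11, x_{i+1} = (x_i − d_i)/11. The first 4 digits are (1, 8, 0, 0).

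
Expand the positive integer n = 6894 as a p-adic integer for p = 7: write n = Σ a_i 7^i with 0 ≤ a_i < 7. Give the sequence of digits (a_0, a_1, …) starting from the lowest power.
(a_0, a_1, …) = (6, 4, 0, 6, 2)

Repeated division by 7 gives the digits low-to-high: 6894 = 6 + 4·7^1 + 6·7^3 + 2·7^4. Digit sequence: (6, 4, 0, 6, 2).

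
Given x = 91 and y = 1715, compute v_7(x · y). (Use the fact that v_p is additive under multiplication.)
v_7(156065) = 4

v_p(x) = 1 (factor: 91 = 7^1 · 13); v_p(y) = 3 (factor: 1715 = 7^3 · 5). Additivity: v_p(xy) = v_p(x) + v_p(y) = 1 + 3 = 4. (Direct check: xy = 156065 = 7^4 · (65).)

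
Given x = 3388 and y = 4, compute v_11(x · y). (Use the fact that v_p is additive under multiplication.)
v_11(13552) = 2

v_p(x) = 2 (factor: 3388 = 11^2 · 28); v_p(y) = 0 (factor: 4 = 11^0 · 4). Additivity: v_p(xy) = v_p(x) + v_p(y) = 2 + 0 = 2. (Direct check: xy = 13552 = 11^2 · (112).)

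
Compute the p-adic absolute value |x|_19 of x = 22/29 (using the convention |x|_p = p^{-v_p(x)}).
|22/29|_19 = 1

Step 1 — compute v_19(x) by factoring powers of 19 out of the numerator and denominator: v_19(22/29) = 0. Step 2 — apply |x|_p = p^{-v_p(x)} = 19^{0} = 1.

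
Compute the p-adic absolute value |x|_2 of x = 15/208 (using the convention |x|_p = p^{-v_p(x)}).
|15/208|_2 = 16

Step 1 — compute v_2(x) by factoring powers of 2 out of the numerator and denominator: v_2(15/208) = -4. Step 2 — apply |x|_p = p^{-v_p(x)} = 2^{4} = 16.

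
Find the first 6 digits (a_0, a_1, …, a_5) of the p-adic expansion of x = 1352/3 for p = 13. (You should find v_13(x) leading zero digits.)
(a_0, …, a_5) = (0, 0, 7, 4, 4, 4)

v_13(1352/3) = 2, so a_0 = ... = a_1 = 0. Factor out: x = 13^2 · u with u = 8/3 a unit in ℤ_13. Expand u iteratively via a_{v+i} = u_i mod 13, u_{i+1} = (u_i − a_{v+i})/13:
  u_0 = 8/3;  a_2 = 7;  u_1 = (u_0 − 7)/13 = -1/3
  u_1 = -1/3;  a_3 = 4;  u_2 = (u_1 − 4)/13 = -1/3
  u_2 = -1/3;  a_4 = 4;  u_3 = (u_2 − 4)/13 = -1/3
  u_3 = -1/3;  a_5 = 4;  u_4 = (u_3 − 4)/13 = -1/3
Digits: (0, 0, 7, 4, 4, 4).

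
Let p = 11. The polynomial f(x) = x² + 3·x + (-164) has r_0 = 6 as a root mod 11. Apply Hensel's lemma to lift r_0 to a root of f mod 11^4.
r_3 = 9169 (mod 14641)

Hensel: r_{i+1} = r_i − f(r_i)·(f′(r_i))^{-1} mod 11^{i+2}, f′(x) = 2x + 3. Iterate:
  r_0 = 6 (mod 11)
  r_1 = 94 (mod 121)
  r_2 = 1183 (mod 1331)
  r_3 = 9169 (mod 14641)
Final: r = 9169 satisfies f(r) ≡ 0 mod 11^4.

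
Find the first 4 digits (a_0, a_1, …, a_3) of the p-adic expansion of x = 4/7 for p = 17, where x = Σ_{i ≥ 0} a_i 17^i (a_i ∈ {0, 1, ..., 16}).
(a_0, …, a_3) = (3, 12, 9, 14)

v_17(4/7) = 0 (numerator and denominator both coprime to 17), so x ∈ ℤ_17^×. Compute digits iteratively via a_i = x_i mod 17, x_{i+1} = (x_i − a_i)/17, with x_0 = x:
  x_0 = 4/7;  a_0 = 3;  x_1 = (x_0 − 3)/17 = -1/7
  x_1 = -1/7;  a_1 = 12;  x_2 = (x_1 − 12)/17 = -5/7
  x_2 = -5/7;  a_2 = 9;  x_3 = (x_2 − 9)/17 = -4/7
  x_3 = -4/7;  a_3 = 14;  x_4 = (x_3 − 14)/17 = -6/7
Digits: (3, 12, 9, 14).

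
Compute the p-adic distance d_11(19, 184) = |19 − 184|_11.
d_11(19, 184) = 1/11

Step 1 — x − y = 19 − 184 = -165. Step 2 — v_11(-165) = 1 (factor: -165 = −(11^1 · 15); the sign does not affect v_p). Step 3 — |x − y|_11 = 11^{-1} = 1/11.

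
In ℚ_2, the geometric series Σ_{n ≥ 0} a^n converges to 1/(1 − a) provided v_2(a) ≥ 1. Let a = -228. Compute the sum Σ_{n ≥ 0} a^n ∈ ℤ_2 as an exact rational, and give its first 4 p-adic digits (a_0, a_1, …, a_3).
Σ a^n = 1/(1 − a) = 1/229;  first 4 digits = (1, 0, 1, 1)

v_2(a) = 2 ≥ 1, so the series converges in ℤ_2 to 1/(1 − a) = 1/(1 − (-228)) = 1/229. Expand this rational in ℤ_2: compute digits iteratively via d_i = x_i mod 2, x_{i+1} = (x_i − d_i)/2. The first 4 digits are (1, 0, 1, 1).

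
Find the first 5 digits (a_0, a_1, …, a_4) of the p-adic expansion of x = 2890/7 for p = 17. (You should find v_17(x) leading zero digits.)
(a_0, …, a_4) = (0, 0, 16, 4, 7)

v_17(2890/7) = 2, so a_0 = ... = a_1 = 0. Factor out: x = 17^2 · u with u = 10/7 a unit in ℤ_17. Expand u iteratively via a_{v+i} = u_i mod 17, u_{i+1} = (u_i − a_{v+i})/17:
  u_0 = 10/7;  a_2 = 16;  u_1 = (u_0 − 16)/17 = -6/7
  u_1 = -6/7;  a_3 = 4;  u_2 = (u_1 − 4)/17 = -2/7
  u_2 = -2/7;  a_4 = 7;  u_3 = (u_2 − 7)/17 = -3/7
Digits: (0, 0, 16, 4, 7).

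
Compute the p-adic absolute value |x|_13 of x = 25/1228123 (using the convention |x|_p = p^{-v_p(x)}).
|25/1228123|_13 = 28561

Step 1 — compute v_13(x) by factoring powers of 13 out of the numerator and denominator: v_13(25/1228123) = -4. Step 2 — apply |x|_p = p^{-v_p(x)} = 13^{4} = 28561.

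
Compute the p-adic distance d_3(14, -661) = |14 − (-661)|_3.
d_3(14, -661) = 1/27

Step 1 — x − y = 14 − (-661) = 675. Step 2 — v_3(675) = 3 (factor: 675 = (3^3 · 25); the sign does not affect v_p). Step 3 — |x − y|_3 = 3^{-3} = 1/27.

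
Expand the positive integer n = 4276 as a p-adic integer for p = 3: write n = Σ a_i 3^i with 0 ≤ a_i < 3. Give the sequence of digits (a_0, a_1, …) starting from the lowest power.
(a_0, a_1, …) = (1, 0, 1, 2, 1, 2, 2, 1)

Repeated division by 3 gives the digits low-to-high: 4276 = 1 + 1·3^2 + 2·3^3 + 1·3^4 + 2·3^5 + 2·3^6 + 1·3^7. Digit sequence: (1, 0, 1, 2, 1, 2, 2, 1).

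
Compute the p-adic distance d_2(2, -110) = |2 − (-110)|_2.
d_2(2, -110) = 1/16

Step 1 — x − y = 2 − (-110) = 112. Step 2 — v_2(112) = 4 (factor: 112 = (2^4 · 7); the sign does not affect v_p). Step 3 — |x − y|_2 = 2^{-4} = 1/16.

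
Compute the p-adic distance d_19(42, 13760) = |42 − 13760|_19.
d_19(42, 13760) = 1/6859

Step 1 — x − y = 42 − 13760 = -13718. Step 2 — v_19(-13718) = 3 (factor: -13718 = −(19^3 · 2); the sign does not affect v_p). Step 3 — |x − y|_19 = 19^{-3} = 1/6859.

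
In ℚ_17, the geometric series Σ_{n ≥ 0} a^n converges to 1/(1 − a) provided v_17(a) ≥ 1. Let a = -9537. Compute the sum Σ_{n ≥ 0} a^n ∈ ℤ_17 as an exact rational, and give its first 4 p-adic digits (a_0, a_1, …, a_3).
Σ a^n = 1/(1 − a) = 1/9538;  first 4 digits = (1, 0, 1, 15)

v_17(a) = 2 ≥ 1, so the series converges in ℤ_17 to 1/(1 − a) = 1/(1 − (-9537)) = 1/9538. Expand this rational in ℤ_17: compute digits iteratively via d_i = x_i mod 17, x_{i+1} = (x_i − d_i)/17. The first 4 digits are (1, 0, 1, 15).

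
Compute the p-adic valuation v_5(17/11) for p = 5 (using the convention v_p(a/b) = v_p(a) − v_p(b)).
v_5(17/11) = 0

Factor powers of 5 from the numerator and denominator of the reduced fraction: 17 = 5^0 · 17 and 11 = 5^0 · 11. Apply v_p(a/b) = v_p(a) − v_p(b): v_5(17/11) = 0 − 0 = 0.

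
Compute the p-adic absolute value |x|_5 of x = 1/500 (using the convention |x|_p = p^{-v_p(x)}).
|1/500|_5 = 125

Step 1 — compute v_5(x) by factoring powers of 5 out of the numerator and denominator: v_5(1/500) = -3. Step 2 — apply |x|_p = p^{-v_p(x)} = 5^{3} = 125.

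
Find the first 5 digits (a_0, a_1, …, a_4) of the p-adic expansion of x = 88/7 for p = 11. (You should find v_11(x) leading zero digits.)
(a_0, …, a_4) = (0, 9, 4, 9, 7)

v_11(88/7) = 1, so a_0 = ... = a_0 = 0. Factor out: x = 11^1 · u with u = 8/7 a unit in ℤ_11. Expand u iteratively via a_{v+i} = u_i mod 11, u_{i+1} = (u_i − a_{v+i})/11:
  u_0 = 8/7;  a_1 = 9;  u_1 = (u_0 − 9)/11 = -5/7
  u_1 = -5/7;  a_2 = 4;  u_2 = (u_1 − 4)/11 = -3/7
  u_2 = -3/7;  a_3 = 9;  u_3 = (u_2 − 9)/11 = -6/7
  u_3 = -6/7;  a_4 = 7;  u_4 = (u_3 − 7)/11 = -5/7
Digits: (0, 9, 4, 9, 7).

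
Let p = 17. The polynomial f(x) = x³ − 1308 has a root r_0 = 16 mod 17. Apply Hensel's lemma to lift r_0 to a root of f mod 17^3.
r_2 = 4674 (mod 4913)

Hensel: r_{i+1} = r_i − f(r_i)/f′(r_i) mod 17^{i+2}, where f′(x) = 3x². Iterate:
  r_0 = 16 (mod 17)
  r_1 = 50 (mod 289)
  r_2 = 4674 (mod 4913)
Final: r = 4674 with f(r) ≡ 0 mod 17^3.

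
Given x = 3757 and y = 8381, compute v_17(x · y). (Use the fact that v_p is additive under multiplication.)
v_17(31487417) = 4

v_p(x) = 2 (factor: 3757 = 17^2 · 13); v_p(y) = 2 (factor: 8381 = 17^2 · 29). Additivity: v_p(xy) = v_p(x) + v_p(y) = 2 + 2 = 4. (Direct check: xy = 31487417 = 17^4 · (377).)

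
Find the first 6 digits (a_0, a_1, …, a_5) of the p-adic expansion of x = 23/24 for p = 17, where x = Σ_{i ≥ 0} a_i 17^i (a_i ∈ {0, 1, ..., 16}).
(a_0, …, a_5) = (13, 0, 12, 0, 12, 0)

v_17(23/24) = 0 (numerator and denominator both coprime to 17), so x ∈ ℤ_17^×. Compute digits iteratively via a_i = x_i mod 17, x_{i+1} = (x_i − a_i)/17, with x_0 = x:
  x_0 = 23/24;  a_0 = 13;  x_1 = (x_0 − 13)/17 = -17/24
  x_1 = -17/24;  a_1 = 0;  x_2 = (x_1 − 0)/17 = -1/24
  x_2 = -1/24;  a_2 = 12;  x_3 = (x_2 − 12)/17 = -17/24
  x_3 = -17/24;  a_3 = 0;  x_4 = (x_3 − 0)/17 = -1/24
  x_4 = -1/24;  a_4 = 12;  x_5 = (x_4 − 12)/17 = -17/24
  x_5 = -17/24;  a_5 = 0;  x_6 = (x_5 − 0)/17 = -1/24
Digits: (13, 0, 12, 0, 12, 0).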